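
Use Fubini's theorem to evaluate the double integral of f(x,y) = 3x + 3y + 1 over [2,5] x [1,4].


By Fubini, integrate in x first, then y.
Step 1: Fix y, integrate over x in [2,5]:
  integral(3x + 3y + 1, x=2..5)
  = 3*(5^2 - 2^2)/2 + (3y + 1)*(5 - 2)
  = 31.5 + (3y + 1)*3
  = 31.5 + 9y + 3
  = 34.5 + 9y
Step 2: Integrate over y in [1,4]:
  integral(34.5 + 9y, y=1..4)
  = 34.5*3 + 9*(4^2 - 1^2)/2
  = 103.5 + 67.5
  = 171


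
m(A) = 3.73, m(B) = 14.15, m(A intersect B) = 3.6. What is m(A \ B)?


m(A \ B) = m(A) - m(A n B)
= 3.73 - 3.6
= 0.13


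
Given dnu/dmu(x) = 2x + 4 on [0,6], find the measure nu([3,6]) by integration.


nu(A) = integral_A (dnu/dmu) dmu = integral_3^6 (2x + 4) dx
Step 1: Antiderivative F(x) = (2/2)x^2 + 4x
Step 2: F(6) = (2/2)*6^2 + 4*6 = 36 + 24 = 60
Step 3: F(3) = (2/2)*3^2 + 4*3 = 9 + 12 = 21
Step 4: nu([3,6]) = F(6) - F(3) = 60 - 21 = 39


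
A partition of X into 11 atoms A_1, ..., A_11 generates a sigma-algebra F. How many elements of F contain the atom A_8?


Each element of F is a union of some subset S of the 11 atoms.
The element contains A_8 iff A_8 is in S.
So we count subsets S of {A_1,...,A_11} with A_8 in S: choose freely among the other 10 atoms.
Count = 2^(11-1) = 2^10 = 1024.


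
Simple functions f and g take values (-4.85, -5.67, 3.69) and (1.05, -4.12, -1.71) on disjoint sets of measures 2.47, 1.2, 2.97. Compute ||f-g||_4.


Step 1: Compute differences f_i - g_i:
  -4.85 - 1.05 = -5.9
  -5.67 - -4.12 = -1.55
  3.69 - -1.71 = 5.4
Step 2: Compute |diff|^4 * measure for each set:
  |-5.9|^4 * 2.47 = 1211.7361 * 2.47 = 2992.988167
  |-1.55|^4 * 1.2 = 5.772006 * 1.2 = 6.926407
  |5.4|^4 * 2.97 = 850.3056 * 2.97 = 2525.407632
Step 3: Sum = 5525.322206
Step 4: ||f-g||_4 = (5525.322206)^(1/4) = 8.62163


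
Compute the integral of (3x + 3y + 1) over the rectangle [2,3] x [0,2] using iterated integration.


By Fubini, integrate in x first, then y.
Step 1: Fix y, integrate over x in [2,3]:
  integral(3x + 3y + 1, x=2..3)
  = 3*(3^2 - 2^2)/2 + (3y + 1)*(3 - 2)
  = 7.5 + (3y + 1)*1
  = 7.5 + 3y + 1
  = 8.5 + 3y
Step 2: Integrate over y in [0,2]:
  integral(8.5 + 3y, y=0..2)
  = 8.5*2 + 3*(2^2 - 0^2)/2
  = 17 + 6
  = 23


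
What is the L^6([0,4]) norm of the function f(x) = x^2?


Step 1: ||f||_6 = (integral_0^4 |x^2|^6 dx)^(1/6)
     = (integral_0^4 x^12 dx)^(1/6)
Step 2: integral_0^4 x^12 dx = [x^13/(13)] from 0 to 4 = 4^13/13
     = 67108864/13 = 5.162220e+06
Step 3: ||f||_6 = (5.162220e+06)^(1/6) = 13.146377


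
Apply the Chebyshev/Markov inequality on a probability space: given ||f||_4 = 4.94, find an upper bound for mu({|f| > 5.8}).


Chebyshev/Markov inequality: mu(|f| > eps) <= (||f||_p / eps)^p
Step 1: ||f||_4 / eps = 4.94 / 5.8 = 0.851724
Step 2: Raise to power p = 4:
  (0.851724)^4 = 0.526254
Step 3: Therefore mu(|f| > 5.8) <= 0.526254


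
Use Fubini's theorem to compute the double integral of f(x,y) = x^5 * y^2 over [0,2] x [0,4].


By Fubini's theorem, the double integral factors as a product of single integrals:
Step 1: integral_0^2 x^5 dx = [x^6/6] from 0 to 2
     = 2^6/6 = 10.666667
Step 2: integral_0^4 y^2 dy = [y^3/3] from 0 to 4
     = 4^3/3 = 21.333333
Step 3: Double integral = 10.666667 * 21.333333 = 227.555556


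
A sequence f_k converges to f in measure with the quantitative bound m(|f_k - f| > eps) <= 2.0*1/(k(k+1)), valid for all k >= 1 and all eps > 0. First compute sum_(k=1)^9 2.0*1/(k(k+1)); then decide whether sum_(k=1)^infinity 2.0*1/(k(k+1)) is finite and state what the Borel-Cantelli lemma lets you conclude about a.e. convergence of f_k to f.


Step 1: List the terms 2.0*1/(k(k+1)) for k = 1 to 9:
  k=1: 1
  k=2: 0.333333
  k=3: 0.166667
  k=4: 0.1
  k=5: 0.066667
  k=6: 0.047619
  k=7: 0.035714
  k=8: 0.027778
  k=9: 0.022222
Step 2: Partial sum = 1 + 0.333333 + 0.166667 + 0.1 + 0.066667 + 0.047619 + 0.035714 + 0.027778 + 0.022222
     = 1.8
Step 3: The full series sum_(k>=1) 2.0*1/(k(k+1)) converges (telescoping series sum 1/(k(k+1)) = 1; a constant multiple of a convergent series converges).
Step 4: Fix eps > 0. Since sum_k m(|f_k - f| > eps) < infinity, the Borel-Cantelli lemma gives
        m(limsup_k {|f_k - f| > eps}) = 0, i.e. for a.e. x, |f_k(x) - f(x)| <= eps for all large k.
        Applying this with eps = 1/j for j = 1, 2, ... and intersecting the countably many full-measure sets,
        for a.e. x we get limsup_k |f_k(x) - f(x)| <= 1/j for every j, hence f_k -> f almost everywhere.
Conclusion: series converges; Borel-Cantelli yields f_k -> f a.e.


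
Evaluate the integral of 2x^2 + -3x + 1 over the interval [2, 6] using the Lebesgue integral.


The Lebesgue integral of a Riemann-integrable function agrees with the Riemann integral.
Antiderivative F(x) = (2/3)x^3 + (-3/2)x^2 + 1x
F(6) = (2/3)*6^3 + (-3/2)*6^2 + 1*6
     = (2/3)*216 + (-3/2)*36 + 1*6
     = 144 + -54 + 6
     = 96
F(2) = 1.333333
Integral = F(6) - F(2) = 96 - 1.333333 = 94.666667


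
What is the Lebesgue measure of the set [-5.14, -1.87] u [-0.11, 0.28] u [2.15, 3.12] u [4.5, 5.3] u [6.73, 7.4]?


For pairwise disjoint intervals, m(union) = sum of lengths.
= (-1.87 - -5.14) + (0.28 - -0.11) + (3.12 - 2.15) + (5.3 - 4.5) + (7.4 - 6.73)
= 3.27 + 0.39 + 0.97 + 0.8 + 0.67
= 6.1


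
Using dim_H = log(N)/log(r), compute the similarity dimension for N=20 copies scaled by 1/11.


For a self-similar set with N copies scaled by 1/r:
dim_H = log(N)/log(r) = log(20)/log(11)
= 2.995732/2.397895
= 1.249317


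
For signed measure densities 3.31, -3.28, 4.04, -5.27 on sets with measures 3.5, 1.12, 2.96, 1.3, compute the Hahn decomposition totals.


Step 1: Compute signed measure on each set:
  Set 1: 3.31 * 3.5 = 11.585
  Set 2: -3.28 * 1.12 = -3.6736
  Set 3: 4.04 * 2.96 = 11.9584
  Set 4: -5.27 * 1.3 = -6.851
Step 2: Total signed measure = (11.585) + (-3.6736) + (11.9584) + (-6.851)
     = 13.0188
Step 3: Positive part mu+(X) = sum of positive contributions = 23.5434
Step 4: Negative part mu-(X) = |sum of negative contributions| = 10.5246


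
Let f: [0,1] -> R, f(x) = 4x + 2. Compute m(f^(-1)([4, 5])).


f^(-1)([4, 5]) = {x : 4 <= 4x + 2 <= 5}
Solving: (4 - 2)/4 <= x <= (5 - 2)/4
= [0.5, 0.75]
Intersecting with [0,1]: [0.5, 0.75]
Measure = 0.75 - 0.5 = 0.25


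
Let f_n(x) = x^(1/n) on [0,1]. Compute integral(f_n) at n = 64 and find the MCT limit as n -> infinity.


At n = 64: f_64(x) = x^(1/64).
Step 1: integral(x^(1/64), 0, 1) = [x^(1/64+1) / (1/64+1)] from 0 to 1
     = 1 / (1/64 + 1) = 1 / ((64+1)/64) = 64/(64+1)
     = 64/65 = 0.984615
Step 2: As n -> infinity, f_n(x) = x^(1/n) -> 1 for x in (0,1], and f_n is increasing in n.
By MCT, lim_n integral(f_n) = integral(lim_n f_n) = integral(1, 0, 1) = 1.
Step 3: Verify convergence: 64/65 = 0.984615 -> 1


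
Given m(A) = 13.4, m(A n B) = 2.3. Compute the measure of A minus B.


m(A \ B) = m(A) - m(A n B)
= 13.4 - 2.3
= 11.1


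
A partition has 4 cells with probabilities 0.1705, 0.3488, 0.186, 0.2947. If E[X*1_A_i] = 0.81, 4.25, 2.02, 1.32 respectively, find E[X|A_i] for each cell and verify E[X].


For each cell A_i: E[X|A_i] = E[X*1_A_i] / P(A_i)
Step 1: E[X|A_1] = 0.81 / 0.1705 = 4.750733
Step 2: E[X|A_2] = 4.25 / 0.3488 = 12.184633
Step 3: E[X|A_3] = 2.02 / 0.186 = 10.860215
Step 4: E[X|A_4] = 1.32 / 0.2947 = 4.479131
Verification: E[X] = sum E[X*1_A_i] = 0.81 + 4.25 + 2.02 + 1.32 = 8.4


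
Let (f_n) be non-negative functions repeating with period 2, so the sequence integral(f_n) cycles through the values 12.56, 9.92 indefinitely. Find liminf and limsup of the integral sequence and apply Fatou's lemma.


The sequence (integral(f_n)) is periodic with period 2, repeating the values 12.56, 9.92 indefinitely.
Step 1: For a periodic sequence, every tail (a_m, a_(m+1), ...) contains all 2 period values infinitely often.
Step 2: Hence inf of every tail = min of the period values = min(12.56, 9.92) = 9.92.
        liminf_n integral(f_n) = sup over m of (inf of tail from m) = 9.92.
Step 3: Similarly sup of every tail = max of the period values = 12.56.
        limsup_n integral(f_n) = 12.56.
Step 4: Fatou's lemma: integral(liminf_n f_n) <= liminf_n integral(f_n) = 9.92.
        So the integral of the pointwise liminf is at most 9.92.


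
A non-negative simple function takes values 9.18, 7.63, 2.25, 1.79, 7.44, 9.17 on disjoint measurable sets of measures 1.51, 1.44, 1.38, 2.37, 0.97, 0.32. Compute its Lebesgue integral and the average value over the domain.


Step 1: Integral = sum(value_i * measure_i)
= 9.18*1.51 + 7.63*1.44 + 2.25*1.38 + 1.79*2.37 + 7.44*0.97 + 9.17*0.32
= 13.8618 + 10.9872 + 3.105 + 4.2423 + 7.2168 + 2.9344
= 42.3475
Step 2: Total measure of domain = 1.51 + 1.44 + 1.38 + 2.37 + 0.97 + 0.32 = 7.99
Step 3: Average value = 42.3475 / 7.99 = 5.300063


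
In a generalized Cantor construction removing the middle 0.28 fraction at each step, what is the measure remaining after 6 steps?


Step 1: At each step, fraction remaining = 1 - 0.28 = 0.72
Step 2: After 6 steps, measure = (0.72)^6
Step 3: Computing the power step by step:
  After step 1: 0.72
  After step 2: 0.5184
  After step 3: 0.373248
  After step 4: 0.268739
  After step 5: 0.193492
  ...
Result = 0.139314


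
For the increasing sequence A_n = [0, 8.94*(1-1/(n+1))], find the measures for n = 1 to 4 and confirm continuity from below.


By continuity of measure from below: if A_n increases to A, then m(A_n) -> m(A).
Here A = [0, 8.94], so m(A) = 8.94
Step 1: a_1 = 8.94*(1 - 1/2) = 4.47, m(A_1) = 4.47
Step 2: a_2 = 8.94*(1 - 1/3) = 5.96, m(A_2) = 5.96
Step 3: a_3 = 8.94*(1 - 1/4) = 6.705, m(A_3) = 6.705
Step 4: a_4 = 8.94*(1 - 1/5) = 7.152, m(A_4) = 7.152
Limit: m(A_n) -> m([0,8.94]) = 8.94


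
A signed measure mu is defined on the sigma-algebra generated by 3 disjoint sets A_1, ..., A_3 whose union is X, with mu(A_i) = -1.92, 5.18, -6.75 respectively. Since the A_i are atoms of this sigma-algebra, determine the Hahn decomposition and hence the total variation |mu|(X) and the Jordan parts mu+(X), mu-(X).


Step 1: Every measurable set is a union of atoms (the cells / points), so a Hahn decomposition is
  obtained by grouping atoms by sign: P = union of atoms with mu > 0, N = union of the remaining atoms.
  Atoms in P (indices): 2;  atoms in N (indices): 1, 3
  Positive values: 5.18
  Negative values: -1.92, -6.75
Step 2: mu+(X) = mu(P) = sum of positive atom values = 5.18
Step 3: mu-(X) = -mu(N) = sum of |negative atom values| = 8.67
Step 4: |mu|(X) = mu+(X) + mu-(X) = 5.18 + 8.67 = 13.85


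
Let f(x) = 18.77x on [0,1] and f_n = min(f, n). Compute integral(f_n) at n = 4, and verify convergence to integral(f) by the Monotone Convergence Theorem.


f(x) = 18.77x on [0,1]; f_n(x) = min(18.77x, n). At n = 4:
Step 1: f(x) reaches 4 at x = 4/18.77 = 0.213106
Step 2: integral(f_4) = integral(18.77x, 0, 0.213106) + integral(4, 0.213106, 1)
       = 18.77*0.213106^2/2 + 4*(1 - 0.213106)
       = 0.426212 + 3.147576
       = 3.573788
Step 3: As n -> infinity, f_n increases to f, so by MCT integral(f_n) -> integral(f) = 18.77/2 = 9.385.
Convergence: integral(f_4) = 3.573788 -> 9.385 as n -> infinity


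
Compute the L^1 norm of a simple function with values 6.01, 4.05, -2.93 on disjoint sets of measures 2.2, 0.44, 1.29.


Step 1: Compute |f_i|^1 for each value:
  |6.01|^1 = 6.01
  |4.05|^1 = 4.05
  |-2.93|^1 = 2.93
Step 2: Multiply by measures and sum:
  6.01 * 2.2 = 13.222
  4.05 * 0.44 = 1.782
  2.93 * 1.29 = 3.7797
Sum = 13.222 + 1.782 + 3.7797 = 18.7837
Step 3: Take the p-th root:
||f||_1 = (18.7837)^(1/1) = 18.7837


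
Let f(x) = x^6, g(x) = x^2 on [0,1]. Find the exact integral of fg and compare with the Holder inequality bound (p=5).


Step 1: Exact integral of f*g = integral(x^8, 0, 1) = 1/9
     = 0.111111
Step 2: Holder bound with p=5, q=1.25:
  ||f||_p = (integral x^30 dx)^(1/5) = (1/31)^(1/5) = 0.503185
  ||g||_q = (integral x^2.5 dx)^(1/1.25) = (1/3.5)^(1/1.25) = 0.367067
Step 3: Holder bound = ||f||_p * ||g||_q = 0.503185 * 0.367067 = 0.184703
Verification: 0.111111 <= 0.184703 (Holder holds)


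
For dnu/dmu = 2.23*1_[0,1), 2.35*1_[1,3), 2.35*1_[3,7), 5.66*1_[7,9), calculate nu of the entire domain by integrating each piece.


Integrate each piece of the Radon-Nikodym derivative:
Step 1: integral_0^1 2.23 dx = 2.23*(1-0) = 2.23*1 = 2.23
Step 2: integral_1^3 2.35 dx = 2.35*(3-1) = 2.35*2 = 4.7
Step 3: integral_3^7 2.35 dx = 2.35*(7-3) = 2.35*4 = 9.4
Step 4: integral_7^9 5.66 dx = 5.66*(9-7) = 5.66*2 = 11.32
Total: 2.23 + 4.7 + 9.4 + 11.32 = 27.65


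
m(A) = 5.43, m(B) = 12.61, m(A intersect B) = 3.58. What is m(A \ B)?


m(A \ B) = m(A) - m(A n B)
= 5.43 - 3.58
= 1.85


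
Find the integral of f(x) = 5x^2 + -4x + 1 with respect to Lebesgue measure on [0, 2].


The Lebesgue integral of a Riemann-integrable function agrees with the Riemann integral.
Antiderivative F(x) = (5/3)x^3 + (-4/2)x^2 + 1x
F(2) = (5/3)*2^3 + (-4/2)*2^2 + 1*2
     = (5/3)*8 + (-4/2)*4 + 1*2
     = 13.333333 + -8 + 2
     = 7.333333
F(0) = 0.0
Integral = F(2) - F(0) = 7.333333 - 0.0 = 7.333333


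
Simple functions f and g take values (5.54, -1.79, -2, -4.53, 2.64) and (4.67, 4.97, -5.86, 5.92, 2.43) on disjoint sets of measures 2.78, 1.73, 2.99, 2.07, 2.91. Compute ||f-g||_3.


Step 1: Compute differences f_i - g_i:
  5.54 - 4.67 = 0.87
  -1.79 - 4.97 = -6.76
  -2 - -5.86 = 3.86
  -4.53 - 5.92 = -10.45
  2.64 - 2.43 = 0.21
Step 2: Compute |diff|^3 * measure for each set:
  |0.87|^3 * 2.78 = 0.658503 * 2.78 = 1.830638
  |-6.76|^3 * 1.73 = 308.915776 * 1.73 = 534.424292
  |3.86|^3 * 2.99 = 57.512456 * 2.99 = 171.962243
  |-10.45|^3 * 2.07 = 1141.166125 * 2.07 = 2362.213879
  |0.21|^3 * 2.91 = 0.009261 * 2.91 = 0.02695
Step 3: Sum = 3070.458003
Step 4: ||f-g||_3 = (3070.458003)^(1/3) = 14.534532


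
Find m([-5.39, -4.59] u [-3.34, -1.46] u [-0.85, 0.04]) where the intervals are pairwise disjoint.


For pairwise disjoint intervals, m(union) = sum of lengths.
= (-4.59 - -5.39) + (-1.46 - -3.34) + (0.04 - -0.85)
= 0.8 + 1.88 + 0.89
= 3.57


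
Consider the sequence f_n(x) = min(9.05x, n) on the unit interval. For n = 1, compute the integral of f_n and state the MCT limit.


f(x) = 9.05x on [0,1]; f_n(x) = min(9.05x, n). At n = 1:
Step 1: f(x) reaches 1 at x = 1/9.05 = 0.110497
Step 2: integral(f_1) = integral(9.05x, 0, 0.110497) + integral(1, 0.110497, 1)
       = 9.05*0.110497^2/2 + 1*(1 - 0.110497)
       = 0.055249 + 0.889503
       = 0.944751
Step 3: As n -> infinity, f_n increases to f, so by MCT integral(f_n) -> integral(f) = 9.05/2 = 4.525.
Convergence: integral(f_1) = 0.944751 -> 4.525 as n -> infinity


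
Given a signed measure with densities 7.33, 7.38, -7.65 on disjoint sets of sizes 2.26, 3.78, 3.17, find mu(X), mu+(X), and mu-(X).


Step 1: Compute signed measure on each set:
  Set 1: 7.33 * 2.26 = 16.5658
  Set 2: 7.38 * 3.78 = 27.8964
  Set 3: -7.65 * 3.17 = -24.2505
Step 2: Total signed measure = (16.5658) + (27.8964) + (-24.2505)
     = 20.2117
Step 3: Positive part mu+(X) = sum of positive contributions = 44.4622
Step 4: Negative part mu-(X) = |sum of negative contributions| = 24.2505


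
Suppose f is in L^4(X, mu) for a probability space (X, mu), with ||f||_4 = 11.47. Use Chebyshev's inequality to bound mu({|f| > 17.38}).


Chebyshev/Markov inequality: mu(|f| > eps) <= (||f||_p / eps)^p
Step 1: ||f||_4 / eps = 11.47 / 17.38 = 0.659954
Step 2: Raise to power p = 4:
  (0.659954)^4 = 0.189694
Step 3: Therefore mu(|f| > 17.38) <= 0.189694


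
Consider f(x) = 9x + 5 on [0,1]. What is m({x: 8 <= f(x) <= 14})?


f^(-1)([8, 14]) = {x : 8 <= 9x + 5 <= 14}
Solving: (8 - 5)/9 <= x <= (14 - 5)/9
= [0.333333, 1]
Intersecting with [0,1]: [0.333333, 1]
Measure = 1 - 0.333333 = 0.666667


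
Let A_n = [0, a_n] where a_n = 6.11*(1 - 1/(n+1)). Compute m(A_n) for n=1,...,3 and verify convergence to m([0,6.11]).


By continuity of measure from below: if A_n increases to A, then m(A_n) -> m(A).
Here A = [0, 6.11], so m(A) = 6.11
Step 1: a_1 = 6.11*(1 - 1/2) = 3.055, m(A_1) = 3.055
Step 2: a_2 = 6.11*(1 - 1/3) = 4.0733, m(A_2) = 4.0733
Step 3: a_3 = 6.11*(1 - 1/4) = 4.5825, m(A_3) = 4.5825
Limit: m(A_n) -> m([0,6.11]) = 6.11


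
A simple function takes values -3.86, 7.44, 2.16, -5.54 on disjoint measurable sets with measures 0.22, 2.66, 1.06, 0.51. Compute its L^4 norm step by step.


Step 1: Compute |f_i|^4 for each value:
  |-3.86|^4 = 221.99808
  |7.44|^4 = 3064.021033
  |2.16|^4 = 21.767823
  |-5.54|^4 = 941.974311
Step 2: Multiply by measures and sum:
  221.99808 * 0.22 = 48.839578
  3064.021033 * 2.66 = 8150.295948
  21.767823 * 1.06 = 23.073893
  941.974311 * 0.51 = 480.406898
Sum = 48.839578 + 8150.295948 + 23.073893 + 480.406898 = 8702.616316
Step 3: Take the p-th root:
||f||_4 = (8702.616316)^(1/4) = 9.658562


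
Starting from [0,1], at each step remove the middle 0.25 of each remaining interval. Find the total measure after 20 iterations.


Step 1: At each step, fraction remaining = 1 - 0.25 = 0.75
Step 2: After 20 steps, measure = (0.75)^20
Result = 0.003171


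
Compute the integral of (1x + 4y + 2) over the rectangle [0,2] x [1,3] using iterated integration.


By Fubini, integrate in x first, then y.
Step 1: Fix y, integrate over x in [0,2]:
  integral(1x + 4y + 2, x=0..2)
  = 1*(2^2 - 0^2)/2 + (4y + 2)*(2 - 0)
  = 2 + (4y + 2)*2
  = 2 + 8y + 4
  = 6 + 8y
Step 2: Integrate over y in [1,3]:
  integral(6 + 8y, y=1..3)
  = 6*2 + 8*(3^2 - 1^2)/2
  = 12 + 32
  = 44


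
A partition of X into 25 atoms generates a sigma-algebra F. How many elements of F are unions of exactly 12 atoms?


Each element of F is a union of some subset of the 25 atoms.
Elements that are unions of exactly 12 atoms correspond to 12-element subsets of the 25 atoms.
Count = C(25, 12) = 25! / (12! * 13!) = 5200300.


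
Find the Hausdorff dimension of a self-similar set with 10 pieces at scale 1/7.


For a self-similar set with N copies scaled by 1/r:
dim_H = log(N)/log(r) = log(10)/log(7)
= 2.302585/1.94591
= 1.183295


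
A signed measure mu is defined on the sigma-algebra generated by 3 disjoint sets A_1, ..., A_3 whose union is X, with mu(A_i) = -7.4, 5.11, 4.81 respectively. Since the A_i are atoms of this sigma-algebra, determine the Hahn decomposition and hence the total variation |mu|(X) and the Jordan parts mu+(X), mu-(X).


Step 1: Every measurable set is a union of atoms (the cells / points), so a Hahn decomposition is
  obtained by grouping atoms by sign: P = union of atoms with mu > 0, N = union of the remaining atoms.
  Atoms in P (indices): 2, 3;  atoms in N (indices): 1
  Positive values: 5.11, 4.81
  Negative values: -7.4
Step 2: mu+(X) = mu(P) = sum of positive atom values = 9.92
Step 3: mu-(X) = -mu(N) = sum of |negative atom values| = 7.4
Step 4: |mu|(X) = mu+(X) + mu-(X) = 9.92 + 7.4 = 17.32


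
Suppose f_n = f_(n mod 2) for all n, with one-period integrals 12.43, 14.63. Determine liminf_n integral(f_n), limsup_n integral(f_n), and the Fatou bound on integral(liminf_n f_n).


The sequence (integral(f_n)) is periodic with period 2, repeating the values 12.43, 14.63 indefinitely.
Step 1: For a periodic sequence, every tail (a_m, a_(m+1), ...) contains all 2 period values infinitely often.
Step 2: Hence inf of every tail = min of the period values = min(12.43, 14.63) = 12.43.
        liminf_n integral(f_n) = sup over m of (inf of tail from m) = 12.43.
Step 3: Similarly sup of every tail = max of the period values = 14.63.
        limsup_n integral(f_n) = 14.63.
Step 4: Fatou's lemma: integral(liminf_n f_n) <= liminf_n integral(f_n) = 12.43.
        So the integral of the pointwise liminf is at most 12.43.


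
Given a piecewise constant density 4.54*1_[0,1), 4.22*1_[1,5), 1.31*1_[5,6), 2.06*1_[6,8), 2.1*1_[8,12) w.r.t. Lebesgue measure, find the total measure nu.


Integrate each piece of the Radon-Nikodym derivative:
Step 1: integral_0^1 4.54 dx = 4.54*(1-0) = 4.54*1 = 4.54
Step 2: integral_1^5 4.22 dx = 4.22*(5-1) = 4.22*4 = 16.88
Step 3: integral_5^6 1.31 dx = 1.31*(6-5) = 1.31*1 = 1.31
Step 4: integral_6^8 2.06 dx = 2.06*(8-6) = 2.06*2 = 4.12
Step 5: integral_8^12 2.1 dx = 2.1*(12-8) = 2.1*4 = 8.4
Total: 4.54 + 16.88 + 1.31 + 4.12 + 8.4 = 35.25


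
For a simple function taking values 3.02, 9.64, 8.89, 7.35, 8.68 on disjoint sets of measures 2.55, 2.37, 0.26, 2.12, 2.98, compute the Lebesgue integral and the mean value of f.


Step 1: Integral = sum(value_i * measure_i)
= 3.02*2.55 + 9.64*2.37 + 8.89*0.26 + 7.35*2.12 + 8.68*2.98
= 7.701 + 22.8468 + 2.3114 + 15.582 + 25.8664
= 74.3076
Step 2: Total measure of domain = 2.55 + 2.37 + 0.26 + 2.12 + 2.98 = 10.28
Step 3: Average value = 74.3076 / 10.28 = 7.228366


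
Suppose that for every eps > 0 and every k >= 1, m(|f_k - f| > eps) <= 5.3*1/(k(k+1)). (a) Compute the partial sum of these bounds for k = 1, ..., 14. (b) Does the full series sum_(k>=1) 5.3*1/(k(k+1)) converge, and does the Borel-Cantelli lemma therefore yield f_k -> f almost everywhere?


Step 1: List the terms 5.3*1/(k(k+1)) for k = 1 to 14:
  k=1: 2.65
  k=2: 0.883333
  k=3: 0.441667
  k=4: 0.265
  k=5: 0.176667
  k=6: 0.12619
  k=7: 0.094643
  k=8: 0.073611
  k=9: 0.058889
  k=10: 0.048182
  k=11: 0.040152
  k=12: 0.033974
  k=13: 0.029121
  k=14: 0.025238
Step 2: Partial sum = 2.65 + 0.883333 + 0.441667 + 0.265 + 0.176667 + 0.12619 + 0.094643 + 0.073611 + 0.058889 + 0.048182 + 0.040152 + 0.033974 + 0.029121 + 0.025238
     = 4.946667
Step 3: The full series sum_(k>=1) 5.3*1/(k(k+1)) converges (telescoping series sum 1/(k(k+1)) = 1; a constant multiple of a convergent series converges).
Step 4: Fix eps > 0. Since sum_k m(|f_k - f| > eps) < infinity, the Borel-Cantelli lemma gives
        m(limsup_k {|f_k - f| > eps}) = 0, i.e. for a.e. x, |f_k(x) - f(x)| <= eps for all large k.
        Applying this with eps = 1/j for j = 1, 2, ... and intersecting the countably many full-measure sets,
        for a.e. x we get limsup_k |f_k(x) - f(x)| <= 1/j for every j, hence f_k -> f almost everywhere.
Conclusion: series converges; Borel-Cantelli yields f_k -> f a.e.


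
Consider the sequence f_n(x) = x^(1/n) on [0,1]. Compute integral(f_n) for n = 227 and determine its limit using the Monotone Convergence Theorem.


At n = 227: f_227(x) = x^(1/227).
Step 1: integral(x^(1/227), 0, 1) = [x^(1/227+1) / (1/227+1)] from 0 to 1
     = 1 / (1/227 + 1) = 1 / ((227+1)/227) = 227/(227+1)
     = 227/228 = 0.995614
Step 2: As n -> infinity, f_n(x) = x^(1/n) -> 1 for x in (0,1], and f_n is increasing in n.
By MCT, lim_n integral(f_n) = integral(lim_n f_n) = integral(1, 0, 1) = 1.
Step 3: Verify convergence: 227/228 = 0.995614 -> 1


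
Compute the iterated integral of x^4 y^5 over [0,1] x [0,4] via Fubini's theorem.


By Fubini's theorem, the double integral factors as a product of single integrals:
Step 1: integral_0^1 x^4 dx = [x^5/5] from 0 to 1
     = 1^5/5 = 0.2
Step 2: integral_0^4 y^5 dy = [y^6/6] from 0 to 4
     = 4^6/6 = 682.666667
Step 3: Double integral = 0.2 * 682.666667 = 136.533333


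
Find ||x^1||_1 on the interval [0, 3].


Step 1: ||f||_1 = (integral_0^3 |x^1|^1 dx)^(1/1)
     = (integral_0^3 x^1 dx)^(1/1)
Step 2: integral_0^3 x^1 dx = [x^2/(2)] from 0 to 3 = 3^2/2
     = 9/2 = 4.5
Step 3: ||f||_1 = (4.5)^(1/1) = 4.5


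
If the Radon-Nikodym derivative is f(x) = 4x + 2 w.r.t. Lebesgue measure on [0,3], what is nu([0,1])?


nu(A) = integral_A (dnu/dmu) dmu = integral_0^1 (4x + 2) dx
Step 1: Antiderivative F(x) = (4/2)x^2 + 2x
Step 2: F(1) = (4/2)*1^2 + 2*1 = 2 + 2 = 4
Step 3: F(0) = (4/2)*0^2 + 2*0 = 0.0 + 0 = 0.0
Step 4: nu([0,1]) = F(1) - F(0) = 4 - 0.0 = 4


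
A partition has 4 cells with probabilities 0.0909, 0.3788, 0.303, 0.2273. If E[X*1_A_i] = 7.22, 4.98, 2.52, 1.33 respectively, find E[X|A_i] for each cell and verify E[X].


For each cell A_i: E[X|A_i] = E[X*1_A_i] / P(A_i)
Step 1: E[X|A_1] = 7.22 / 0.0909 = 79.427943
Step 2: E[X|A_2] = 4.98 / 0.3788 = 13.146779
Step 3: E[X|A_3] = 2.52 / 0.303 = 8.316832
Step 4: E[X|A_4] = 1.33 / 0.2273 = 5.851298
Verification: E[X] = sum E[X*1_A_i] = 7.22 + 4.98 + 2.52 + 1.33 = 16.05


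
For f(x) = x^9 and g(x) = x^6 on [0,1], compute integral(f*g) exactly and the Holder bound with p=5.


Step 1: Exact integral of f*g = integral(x^15, 0, 1) = 1/16
     = 0.0625
Step 2: Holder bound with p=5, q=1.25:
  ||f||_p = (integral x^45 dx)^(1/5) = (1/46)^(1/5) = 0.464995
  ||g||_q = (integral x^7.5 dx)^(1/1.25) = (1/8.5)^(1/1.25) = 0.180495
Step 3: Holder bound = ||f||_p * ||g||_q = 0.464995 * 0.180495 = 0.083929
Verification: 0.0625 <= 0.083929 (Holder holds)


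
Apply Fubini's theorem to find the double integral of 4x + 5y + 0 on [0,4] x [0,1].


By Fubini, integrate in x first, then y.
Step 1: Fix y, integrate over x in [0,4]:
  integral(4x + 5y + 0, x=0..4)
  = 4*(4^2 - 0^2)/2 + (5y + 0)*(4 - 0)
  = 32 + (5y + 0)*4
  = 32 + 20y + 0
  = 32 + 20y
Step 2: Integrate over y in [0,1]:
  integral(32 + 20y, y=0..1)
  = 32*1 + 20*(1^2 - 0^2)/2
  = 32 + 10
  = 42


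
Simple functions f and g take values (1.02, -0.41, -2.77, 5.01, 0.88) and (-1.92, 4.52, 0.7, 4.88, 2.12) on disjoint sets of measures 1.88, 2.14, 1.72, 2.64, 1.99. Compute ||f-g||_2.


Step 1: Compute differences f_i - g_i:
  1.02 - -1.92 = 2.94
  -0.41 - 4.52 = -4.93
  -2.77 - 0.7 = -3.47
  5.01 - 4.88 = 0.13
  0.88 - 2.12 = -1.24
Step 2: Compute |diff|^2 * measure for each set:
  |2.94|^2 * 1.88 = 8.6436 * 1.88 = 16.249968
  |-4.93|^2 * 2.14 = 24.3049 * 2.14 = 52.012486
  |-3.47|^2 * 1.72 = 12.0409 * 1.72 = 20.710348
  |0.13|^2 * 2.64 = 0.0169 * 2.64 = 0.044616
  |-1.24|^2 * 1.99 = 1.5376 * 1.99 = 3.059824
Step 3: Sum = 92.077242
Step 4: ||f-g||_2 = (92.077242)^(1/2) = 9.595689


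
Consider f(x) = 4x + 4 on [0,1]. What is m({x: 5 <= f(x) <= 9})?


f^(-1)([5, 9]) = {x : 5 <= 4x + 4 <= 9}
Solving: (5 - 4)/4 <= x <= (9 - 4)/4
= [0.25, 1.25]
Intersecting with [0,1]: [0.25, 1]
Measure = 1 - 0.25 = 0.75


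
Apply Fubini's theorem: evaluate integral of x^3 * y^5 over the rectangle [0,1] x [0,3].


By Fubini's theorem, the double integral factors as a product of single integrals:
Step 1: integral_0^1 x^3 dx = [x^4/4] from 0 to 1
     = 1^4/4 = 0.25
Step 2: integral_0^3 y^5 dy = [y^6/6] from 0 to 3
     = 3^6/6 = 121.5
Step 3: Double integral = 0.25 * 121.5 = 30.375


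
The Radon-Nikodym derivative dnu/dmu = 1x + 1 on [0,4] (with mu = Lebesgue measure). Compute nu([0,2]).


nu(A) = integral_A (dnu/dmu) dmu = integral_0^2 (1x + 1) dx
Step 1: Antiderivative F(x) = (1/2)x^2 + 1x
Step 2: F(2) = (1/2)*2^2 + 1*2 = 2 + 2 = 4
Step 3: F(0) = (1/2)*0^2 + 1*0 = 0.0 + 0 = 0.0
Step 4: nu([0,2]) = F(2) - F(0) = 4 - 0.0 = 4


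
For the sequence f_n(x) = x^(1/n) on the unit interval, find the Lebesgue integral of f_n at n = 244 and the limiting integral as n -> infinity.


At n = 244: f_244(x) = x^(1/244).
Step 1: integral(x^(1/244), 0, 1) = [x^(1/244+1) / (1/244+1)] from 0 to 1
     = 1 / (1/244 + 1) = 1 / ((244+1)/244) = 244/(244+1)
     = 244/245 = 0.995918
Step 2: As n -> infinity, f_n(x) = x^(1/n) -> 1 for x in (0,1], and f_n is increasing in n.
By MCT, lim_n integral(f_n) = integral(lim_n f_n) = integral(1, 0, 1) = 1.
Step 3: Verify convergence: 244/245 = 0.995918 -> 1


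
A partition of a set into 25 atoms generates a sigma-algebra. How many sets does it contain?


Each element of the sigma-algebra is a union of some subset of the 25 atoms.
The number of such subsets is 2^25 = 33554432.


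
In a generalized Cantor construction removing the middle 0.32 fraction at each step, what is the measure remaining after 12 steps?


Step 1: At each step, fraction remaining = 1 - 0.32 = 0.68
Step 2: After 12 steps, measure = (0.68)^12
Result = 0.009775


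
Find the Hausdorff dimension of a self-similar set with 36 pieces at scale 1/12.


For a self-similar set with N copies scaled by 1/r:
dim_H = log(N)/log(r) = log(36)/log(12)
= 3.583519/2.484907
= 1.442114


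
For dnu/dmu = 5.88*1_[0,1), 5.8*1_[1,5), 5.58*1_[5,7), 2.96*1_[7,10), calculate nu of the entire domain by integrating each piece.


Integrate each piece of the Radon-Nikodym derivative:
Step 1: integral_0^1 5.88 dx = 5.88*(1-0) = 5.88*1 = 5.88
Step 2: integral_1^5 5.8 dx = 5.8*(5-1) = 5.8*4 = 23.2
Step 3: integral_5^7 5.58 dx = 5.58*(7-5) = 5.58*2 = 11.16
Step 4: integral_7^10 2.96 dx = 2.96*(10-7) = 2.96*3 = 8.88
Total: 5.88 + 23.2 + 11.16 + 8.88 = 49.12


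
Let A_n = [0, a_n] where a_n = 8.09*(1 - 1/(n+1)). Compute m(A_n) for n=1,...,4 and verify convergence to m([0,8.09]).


By continuity of measure from below: if A_n increases to A, then m(A_n) -> m(A).
Here A = [0, 8.09], so m(A) = 8.09
Step 1: a_1 = 8.09*(1 - 1/2) = 4.045, m(A_1) = 4.045
Step 2: a_2 = 8.09*(1 - 1/3) = 5.3933, m(A_2) = 5.3933
Step 3: a_3 = 8.09*(1 - 1/4) = 6.0675, m(A_3) = 6.0675
Step 4: a_4 = 8.09*(1 - 1/5) = 6.472, m(A_4) = 6.472
Limit: m(A_n) -> m([0,8.09]) = 8.09


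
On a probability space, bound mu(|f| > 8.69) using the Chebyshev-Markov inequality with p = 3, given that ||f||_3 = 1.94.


Chebyshev/Markov inequality: mu(|f| > eps) <= (||f||_p / eps)^p
Step 1: ||f||_3 / eps = 1.94 / 8.69 = 0.223245
Step 2: Raise to power p = 3:
  (0.223245)^3 = 0.011126
Step 3: Therefore mu(|f| > 8.69) <= 0.011126


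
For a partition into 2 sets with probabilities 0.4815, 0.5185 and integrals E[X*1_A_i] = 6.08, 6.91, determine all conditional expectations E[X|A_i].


For each cell A_i: E[X|A_i] = E[X*1_A_i] / P(A_i)
Step 1: E[X|A_1] = 6.08 / 0.4815 = 12.627207
Step 2: E[X|A_2] = 6.91 / 0.5185 = 13.326905
Verification: E[X] = sum E[X*1_A_i] = 6.08 + 6.91 = 12.99


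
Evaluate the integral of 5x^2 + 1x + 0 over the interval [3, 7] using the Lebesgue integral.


The Lebesgue integral of a Riemann-integrable function agrees with the Riemann integral.
Antiderivative F(x) = (5/3)x^3 + (1/2)x^2 + 0x
F(7) = (5/3)*7^3 + (1/2)*7^2 + 0*7
     = (5/3)*343 + (1/2)*49 + 0*7
     = 571.666667 + 24.5 + 0
     = 596.166667
F(3) = 49.5
Integral = F(7) - F(3) = 596.166667 - 49.5 = 546.666667


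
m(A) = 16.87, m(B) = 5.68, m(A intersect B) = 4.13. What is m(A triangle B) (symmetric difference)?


m(A Delta B) = m(A) + m(B) - 2*m(A n B)
= 16.87 + 5.68 - 2*4.13
= 16.87 + 5.68 - 8.26
= 14.29


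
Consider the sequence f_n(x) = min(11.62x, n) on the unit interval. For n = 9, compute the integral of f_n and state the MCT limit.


f(x) = 11.62x on [0,1]; f_n(x) = min(11.62x, n). At n = 9:
Step 1: f(x) reaches 9 at x = 9/11.62 = 0.774527
Step 2: integral(f_9) = integral(11.62x, 0, 0.774527) + integral(9, 0.774527, 1)
       = 11.62*0.774527^2/2 + 9*(1 - 0.774527)
       = 3.48537 + 2.02926
       = 5.51463
Step 3: As n -> infinity, f_n increases to f, so by MCT integral(f_n) -> integral(f) = 11.62/2 = 5.81.
Convergence: integral(f_9) = 5.51463 -> 5.81 as n -> infinity


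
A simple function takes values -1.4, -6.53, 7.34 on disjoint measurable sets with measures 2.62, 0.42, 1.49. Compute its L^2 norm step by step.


Step 1: Compute |f_i|^2 for each value:
  |-1.4|^2 = 1.96
  |-6.53|^2 = 42.6409
  |7.34|^2 = 53.8756
Step 2: Multiply by measures and sum:
  1.96 * 2.62 = 5.1352
  42.6409 * 0.42 = 17.909178
  53.8756 * 1.49 = 80.274644
Sum = 5.1352 + 17.909178 + 80.274644 = 103.319022
Step 3: Take the p-th root:
||f||_2 = (103.319022)^(1/2) = 10.164596


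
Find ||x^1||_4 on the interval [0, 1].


Step 1: ||f||_4 = (integral_0^1 |x^1|^4 dx)^(1/4)
     = (integral_0^1 x^4 dx)^(1/4)
Step 2: integral_0^1 x^4 dx = [x^5/(5)] from 0 to 1 = 1^5/5
     = 1/5 = 0.2
Step 3: ||f||_4 = (0.2)^(1/4) = 0.66874


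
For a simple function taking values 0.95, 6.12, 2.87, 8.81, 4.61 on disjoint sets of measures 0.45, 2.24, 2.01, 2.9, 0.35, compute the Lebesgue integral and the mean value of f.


Step 1: Integral = sum(value_i * measure_i)
= 0.95*0.45 + 6.12*2.24 + 2.87*2.01 + 8.81*2.9 + 4.61*0.35
= 0.4275 + 13.7088 + 5.7687 + 25.549 + 1.6135
= 47.0675
Step 2: Total measure of domain = 0.45 + 2.24 + 2.01 + 2.9 + 0.35 = 7.95
Step 3: Average value = 47.0675 / 7.95 = 5.92044


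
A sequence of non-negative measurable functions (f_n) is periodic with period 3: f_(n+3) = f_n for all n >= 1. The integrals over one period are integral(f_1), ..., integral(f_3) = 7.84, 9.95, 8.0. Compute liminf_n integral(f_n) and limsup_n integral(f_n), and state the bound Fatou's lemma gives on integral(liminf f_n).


The sequence (integral(f_n)) is periodic with period 3, repeating the values 7.84, 9.95, 8.0 indefinitely.
Step 1: For a periodic sequence, every tail (a_m, a_(m+1), ...) contains all 3 period values infinitely often.
Step 2: Hence inf of every tail = min of the period values = min(7.84, 9.95, 8.0) = 7.84.
        liminf_n integral(f_n) = sup over m of (inf of tail from m) = 7.84.
Step 3: Similarly sup of every tail = max of the period values = 9.95.
        limsup_n integral(f_n) = 9.95.
Step 4: Fatou's lemma: integral(liminf_n f_n) <= liminf_n integral(f_n) = 7.84.
        So the integral of the pointwise liminf is at most 7.84.


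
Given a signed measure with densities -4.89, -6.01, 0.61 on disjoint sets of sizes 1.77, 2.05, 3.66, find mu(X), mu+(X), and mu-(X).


Step 1: Compute signed measure on each set:
  Set 1: -4.89 * 1.77 = -8.6553
  Set 2: -6.01 * 2.05 = -12.3205
  Set 3: 0.61 * 3.66 = 2.2326
Step 2: Total signed measure = (-8.6553) + (-12.3205) + (2.2326)
     = -18.7432
Step 3: Positive part mu+(X) = sum of positive contributions = 2.2326
Step 4: Negative part mu-(X) = |sum of negative contributions| = 20.9758


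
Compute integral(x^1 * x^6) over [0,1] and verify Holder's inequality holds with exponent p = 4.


Step 1: Exact integral of f*g = integral(x^7, 0, 1) = 1/8
     = 0.125
Step 2: Holder bound with p=4, q=1.333333:
  ||f||_p = (integral x^4 dx)^(1/4) = (1/5)^(1/4) = 0.66874
  ||g||_q = (integral x^8 dx)^(1/1.333333) = (1/9)^(1/1.333333) = 0.19245
Step 3: Holder bound = ||f||_p * ||g||_q = 0.66874 * 0.19245 = 0.128699
Verification: 0.125 <= 0.128699 (Holder holds)


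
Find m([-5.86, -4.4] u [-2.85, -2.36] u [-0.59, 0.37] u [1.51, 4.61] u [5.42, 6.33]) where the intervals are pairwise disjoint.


For pairwise disjoint intervals, m(union) = sum of lengths.
= (-4.4 - -5.86) + (-2.36 - -2.85) + (0.37 - -0.59) + (4.61 - 1.51) + (6.33 - 5.42)
= 1.46 + 0.49 + 0.96 + 3.1 + 0.91
= 6.92


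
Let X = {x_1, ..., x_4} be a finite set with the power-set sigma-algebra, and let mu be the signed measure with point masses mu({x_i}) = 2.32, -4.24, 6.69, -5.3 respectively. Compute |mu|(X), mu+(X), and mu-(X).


Step 1: Every measurable set is a union of atoms (the cells / points), so a Hahn decomposition is
  obtained by grouping atoms by sign: P = union of atoms with mu > 0, N = union of the remaining atoms.
  Atoms in P (indices): 1, 3;  atoms in N (indices): 2, 4
  Positive values: 2.32, 6.69
  Negative values: -4.24, -5.3
Step 2: mu+(X) = mu(P) = sum of positive atom values = 9.01
Step 3: mu-(X) = -mu(N) = sum of |negative atom values| = 9.54
Step 4: |mu|(X) = mu+(X) + mu-(X) = 9.01 + 9.54 = 18.55


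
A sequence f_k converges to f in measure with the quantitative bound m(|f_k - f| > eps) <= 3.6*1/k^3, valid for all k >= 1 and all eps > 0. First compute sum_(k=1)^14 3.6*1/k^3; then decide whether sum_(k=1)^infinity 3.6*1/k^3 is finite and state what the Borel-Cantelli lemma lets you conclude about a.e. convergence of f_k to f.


Step 1: List the terms 3.6*1/k^3 for k = 1 to 14:
  k=1: 3.6
  k=2: 0.45
  k=3: 0.133333
  k=4: 0.05625
  k=5: 0.0288
  k=6: 0.016667
  k=7: 0.010496
  k=8: 0.007031
  k=9: 0.004938
  k=10: 0.0036
  k=11: 0.002705
  k=12: 0.002083
  k=13: 0.001639
  k=14: 0.001312
Step 2: Partial sum = 3.6 + 0.45 + 0.133333 + 0.05625 + 0.0288 + 0.016667 + 0.010496 + 0.007031 + 0.004938 + 0.0036 + 0.002705 + 0.002083 + 0.001639 + 0.001312
     = 4.318854
Step 3: The full series sum_(k>=1) 3.6*1/k^3 converges (p-series with p = 3 > 1; a constant multiple of a convergent series converges).
Step 4: Fix eps > 0. Since sum_k m(|f_k - f| > eps) < infinity, the Borel-Cantelli lemma gives
        m(limsup_k {|f_k - f| > eps}) = 0, i.e. for a.e. x, |f_k(x) - f(x)| <= eps for all large k.
        Applying this with eps = 1/j for j = 1, 2, ... and intersecting the countably many full-measure sets,
        for a.e. x we get limsup_k |f_k(x) - f(x)| <= 1/j for every j, hence f_k -> f almost everywhere.
Conclusion: series converges; Borel-Cantelli yields f_k -> f a.e.


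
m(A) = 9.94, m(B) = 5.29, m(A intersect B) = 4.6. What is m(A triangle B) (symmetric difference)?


m(A Delta B) = m(A) + m(B) - 2*m(A n B)
= 9.94 + 5.29 - 2*4.6
= 9.94 + 5.29 - 9.2
= 6.03


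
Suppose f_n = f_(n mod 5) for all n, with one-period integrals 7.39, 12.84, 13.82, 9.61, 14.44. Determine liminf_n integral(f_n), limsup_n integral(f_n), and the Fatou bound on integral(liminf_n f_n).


The sequence (integral(f_n)) is periodic with period 5, repeating the values 7.39, 12.84, 13.82, 9.61, 14.44 indefinitely.
Step 1: For a periodic sequence, every tail (a_m, a_(m+1), ...) contains all 5 period values infinitely often.
Step 2: Hence inf of every tail = min of the period values = min(7.39, 12.84, 13.82, 9.61, 14.44) = 7.39.
        liminf_n integral(f_n) = sup over m of (inf of tail from m) = 7.39.
Step 3: Similarly sup of every tail = max of the period values = 14.44.
        limsup_n integral(f_n) = 14.44.
Step 4: Fatou's lemma: integral(liminf_n f_n) <= liminf_n integral(f_n) = 7.39.
        So the integral of the pointwise liminf is at most 7.39.


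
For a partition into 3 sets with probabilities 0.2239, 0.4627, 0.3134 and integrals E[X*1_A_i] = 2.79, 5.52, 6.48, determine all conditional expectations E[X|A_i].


For each cell A_i: E[X|A_i] = E[X*1_A_i] / P(A_i)
Step 1: E[X|A_1] = 2.79 / 0.2239 = 12.46092
Step 2: E[X|A_2] = 5.52 / 0.4627 = 11.929976
Step 3: E[X|A_3] = 6.48 / 0.3134 = 20.676452
Verification: E[X] = sum E[X*1_A_i] = 2.79 + 5.52 + 6.48 = 14.79


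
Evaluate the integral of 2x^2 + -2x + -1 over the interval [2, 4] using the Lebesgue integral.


The Lebesgue integral of a Riemann-integrable function agrees with the Riemann integral.
Antiderivative F(x) = (2/3)x^3 + (-2/2)x^2 + -1x
F(4) = (2/3)*4^3 + (-2/2)*4^2 + -1*4
     = (2/3)*64 + (-2/2)*16 + -1*4
     = 42.666667 + -16 + -4
     = 22.666667
F(2) = -0.666667
Integral = F(4) - F(2) = 22.666667 - -0.666667 = 23.333333


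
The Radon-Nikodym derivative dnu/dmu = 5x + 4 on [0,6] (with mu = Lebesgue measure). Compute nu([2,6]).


nu(A) = integral_A (dnu/dmu) dmu = integral_2^6 (5x + 4) dx
Step 1: Antiderivative F(x) = (5/2)x^2 + 4x
Step 2: F(6) = (5/2)*6^2 + 4*6 = 90 + 24 = 114
Step 3: F(2) = (5/2)*2^2 + 4*2 = 10 + 8 = 18
Step 4: nu([2,6]) = F(6) - F(2) = 114 - 18 = 96


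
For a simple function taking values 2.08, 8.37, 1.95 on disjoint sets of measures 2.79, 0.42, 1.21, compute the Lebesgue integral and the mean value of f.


Step 1: Integral = sum(value_i * measure_i)
= 2.08*2.79 + 8.37*0.42 + 1.95*1.21
= 5.8032 + 3.5154 + 2.3595
= 11.6781
Step 2: Total measure of domain = 2.79 + 0.42 + 1.21 = 4.42
Step 3: Average value = 11.6781 / 4.42 = 2.642104


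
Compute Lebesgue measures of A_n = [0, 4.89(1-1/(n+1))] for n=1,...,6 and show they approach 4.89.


By continuity of measure from below: if A_n increases to A, then m(A_n) -> m(A).
Here A = [0, 4.89], so m(A) = 4.89
Step 1: a_1 = 4.89*(1 - 1/2) = 2.445, m(A_1) = 2.445
Step 2: a_2 = 4.89*(1 - 1/3) = 3.26, m(A_2) = 3.26
Step 3: a_3 = 4.89*(1 - 1/4) = 3.6675, m(A_3) = 3.6675
Step 4: a_4 = 4.89*(1 - 1/5) = 3.912, m(A_4) = 3.912
Step 5: a_5 = 4.89*(1 - 1/6) = 4.075, m(A_5) = 4.075
Step 6: a_6 = 4.89*(1 - 1/7) = 4.1914, m(A_6) = 4.1914
Limit: m(A_n) -> m([0,4.89]) = 4.89


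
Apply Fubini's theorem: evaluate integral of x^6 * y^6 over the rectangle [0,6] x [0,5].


By Fubini's theorem, the double integral factors as a product of single integrals:
Step 1: integral_0^6 x^6 dx = [x^7/7] from 0 to 6
     = 6^7/7 = 39990.857143
Step 2: integral_0^5 y^6 dy = [y^7/7] from 0 to 5
     = 5^7/7 = 11160.714286
Step 3: Double integral = 39990.857143 * 11160.714286 = 4.463265e+08


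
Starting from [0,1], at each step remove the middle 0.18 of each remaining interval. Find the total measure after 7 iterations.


Step 1: At each step, fraction remaining = 1 - 0.18 = 0.82
Step 2: After 7 steps, measure = (0.82)^7
Result = 0.249285
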